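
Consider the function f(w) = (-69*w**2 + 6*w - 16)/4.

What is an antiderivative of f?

An antiderivative is F(w) = (-23*w**3 + 3*w**2 - 16*w - 3)/4.

Differentiate the proposed F(w) back; it has to land on f(w) exactly.
Check: d/dw[(-23*w**3 + 3*w**2 - 16*w - 3)/4] = -69*w**2/4 + 3*w/2 - 4, which equals f(w).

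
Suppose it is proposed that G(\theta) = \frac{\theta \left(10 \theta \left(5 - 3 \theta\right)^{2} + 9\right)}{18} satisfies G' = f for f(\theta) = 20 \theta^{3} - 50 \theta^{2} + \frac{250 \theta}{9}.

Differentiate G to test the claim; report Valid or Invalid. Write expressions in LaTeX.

d/d\theta[G] = 20 \theta^{3} - 50 \theta^{2} + \frac{250 \theta}{9} + \frac{1}{2}
d/d\theta[G] - f(\theta) = \frac{1}{2} != 0.

Invalid: d/d\theta[G] - f = \frac{1}{2}, which is not 0.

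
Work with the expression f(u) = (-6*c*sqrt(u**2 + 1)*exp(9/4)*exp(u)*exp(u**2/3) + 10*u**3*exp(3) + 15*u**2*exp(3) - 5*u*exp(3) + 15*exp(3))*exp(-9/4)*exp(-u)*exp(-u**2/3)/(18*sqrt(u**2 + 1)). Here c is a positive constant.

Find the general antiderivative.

For F(u) to be correct the identity F'(u) - f(u) = 0 must hold.
Check: d/du[(-2*c*u - 5*sqrt(u**2 + 1)*exp(-u**2/3 - u + 3/4))/6] = (-6*c*sqrt(u**2 + 1)*exp(-3/2)*exp(u)*exp(u**2/3) + 10*u**3*exp(-3/4) + 15*u**2*exp(-3/4) - 5*u*exp(-3/4) + 15*exp(-3/4))*exp(3/2)*exp(-u)*exp(-u**2/3)/(18*sqrt(u**2 + 1)), which equals f(u).

F(u) = (-2*c*u - 5*sqrt(u**2 + 1)*exp(-u**2/3 - u + 3/4))/6 + C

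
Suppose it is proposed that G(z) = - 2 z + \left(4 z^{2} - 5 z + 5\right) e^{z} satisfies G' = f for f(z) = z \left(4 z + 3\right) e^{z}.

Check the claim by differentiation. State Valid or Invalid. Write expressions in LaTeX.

Invalid: d/dz[G] - f = -2, which is not 0.

d/dz[G] = 4 z^{2} e^{z} + 3 z e^{z} - 2
d/dz[G] - f(z) = -2 != 0.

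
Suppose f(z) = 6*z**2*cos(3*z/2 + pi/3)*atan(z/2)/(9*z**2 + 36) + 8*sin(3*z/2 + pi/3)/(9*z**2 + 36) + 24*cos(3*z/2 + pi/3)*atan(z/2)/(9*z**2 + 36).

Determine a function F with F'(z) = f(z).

An antiderivative is F(z) = 4*sin(3*z/2 + pi/3)*atan(z/2)/9.

f has the shape u'v + uv' for u = 4*atan(z/2)/9 and v = sin(3*z/2 + pi/3) — it is the derivative of the product u*v.
Check: d/dz[4*sin(3*z/2 + pi/3)*atan(z/2)/9] = (6*z**2*cos(3*z/2 + pi/3)*atan(z/2) + 8*sin(3*z/2 + pi/3) + 24*cos(3*z/2 + pi/3)*atan(z/2))/(9*z**2 + 36), which equals f(z).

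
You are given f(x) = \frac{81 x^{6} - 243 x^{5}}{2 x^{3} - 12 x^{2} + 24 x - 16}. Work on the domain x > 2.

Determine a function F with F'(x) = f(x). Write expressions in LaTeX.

An antiderivative is F(x) = \frac{81 x^{6}}{8 \left(x - 2\right)^{2}}.

f has the shape u'v + uv' for u = \frac{81 x^{6}}{8} and v = \frac{1}{\left(x - 2\right)^{2}} — it is the derivative of the product u*v.
Check: d/dx[\frac{81 x^{6}}{8 \left(x - 2\right)^{2}}] = \frac{81 x^{6} - 243 x^{5}}{2 x^{3} - 12 x^{2} + 24 x - 16} = f(x).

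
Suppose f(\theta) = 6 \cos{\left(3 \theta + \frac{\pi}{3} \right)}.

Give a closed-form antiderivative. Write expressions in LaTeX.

An antiderivative F(\theta) passes only if d/d\theta[F] lands on f(\theta) exactly.
Check: d/d\theta[2 \sin{\left(3 \theta + \frac{\pi}{3} \right)}] = 6 \cos{\left(3 \theta + \frac{\pi}{3} \right)} = f(\theta).

An antiderivative is F(\theta) = 2 \sin{\left(3 \theta + \frac{\pi}{3} \right)}.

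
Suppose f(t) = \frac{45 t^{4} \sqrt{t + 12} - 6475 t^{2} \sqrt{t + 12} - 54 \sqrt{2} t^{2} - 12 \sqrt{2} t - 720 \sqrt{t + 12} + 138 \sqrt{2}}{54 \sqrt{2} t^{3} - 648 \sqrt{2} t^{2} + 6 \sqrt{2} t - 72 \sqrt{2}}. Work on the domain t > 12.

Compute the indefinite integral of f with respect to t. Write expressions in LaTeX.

F(t) = \frac{\sqrt{2} t^{2} \sqrt{t + 12} + 24 \sqrt{2} t \sqrt{t + 12} + 144 \sqrt{2} \sqrt{t + 12} - 6 \log{\left(\frac{t}{2} - 6 \right)} - 4 \operatorname{atan}{\left(3 t \right)}}{6} + C

For F(t) to be correct the identity F'(t) - f(t) = 0 must hold.
Check: d/dt[\frac{\sqrt{2} t^{2} \sqrt{t + 12} + 24 \sqrt{2} t \sqrt{t + 12} + 144 \sqrt{2} \sqrt{t + 12} - 6 \log{\left(\frac{t}{2} - 6 \right)} - 4 \operatorname{atan}{\left(3 t \right)}}{6}] = \frac{45 \sqrt{2} t^{5} + 540 \sqrt{2} t^{4} - 6475 \sqrt{2} t^{3} - 108 t^{2} \sqrt{t + 12} - 77700 \sqrt{2} t^{2} - 24 t \sqrt{t + 12} - 720 \sqrt{2} t + 276 \sqrt{t + 12} - 8640 \sqrt{2}}{108 t^{3} \sqrt{t + 12} - 1296 t^{2} \sqrt{t + 12} + 12 t \sqrt{t + 12} - 144 \sqrt{t + 12}}, which equals f(t).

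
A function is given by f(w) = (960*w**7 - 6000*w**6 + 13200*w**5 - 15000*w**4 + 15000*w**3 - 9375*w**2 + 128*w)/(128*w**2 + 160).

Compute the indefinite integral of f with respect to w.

F(w) = (5*w**3*(2*w - 5)**3 + 16*log(2*w**2 + 5/2))/32 + C

Differentiate the proposed F(w) back; it has to land on f(w) exactly.
Check: d/dw[(5*w**3*(2*w - 5)**3 + 16*log(2*w**2 + 5/2))/32] = (960*w**7 - 6000*w**6 + 13200*w**5 - 15000*w**4 + 15000*w**3 - 9375*w**2 + 128*w)/(128*w**2 + 160) = f(w).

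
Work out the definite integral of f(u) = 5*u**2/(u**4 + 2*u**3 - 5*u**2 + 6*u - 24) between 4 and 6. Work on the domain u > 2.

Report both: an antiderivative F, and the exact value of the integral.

Antiderivative: F(u) = 10*log(u - 2)/21 - 40*log(u + 4)/57 + 15*log(u**2 + 3)/133 + 55*sqrt(3)*atan(sqrt(3)*u/3)/133; value = -40*log(10)/57 - 55*sqrt(3)*atan(4*sqrt(3)/3)/133 - 15*log(19)/133 - 10*log(2)/21 + 15*log(39)/133 + 10*log(4)/21 + 55*sqrt(3)*atan(2*sqrt(3))/133 + 40*log(8)/57

Factor the denominator ((u - 2)*(u + 4)*(u**2 + 3)) and decompose: f = 15*(2*u + 11)/(133*(u**2 + 3)) - 40/(57*(u + 4)) + 10/(21*(u - 2)); each piece integrates to a log, atan, or power term.
F(u) = 10*log(u - 2)/21 - 40*log(u + 4)/57 + 15*log(u**2 + 3)/133 + 55*sqrt(3)*atan(sqrt(3)*u/3)/133 is an antiderivative of f.
Check: d/du[10*log(u - 2)/21 - 40*log(u + 4)/57 + 15*log(u**2 + 3)/133 + 55*sqrt(3)*atan(sqrt(3)*u/3)/133] = 5*u**2/(u**4 + 2*u**3 - 5*u**2 + 6*u - 24) = f(u).
F(6) = -40*log(10)/57 + 15*log(39)/133 + 10*log(4)/21 + 55*sqrt(3)*atan(2*sqrt(3))/133; F(4) = -40*log(8)/57 + 10*log(2)/21 + 15*log(19)/133 + 55*sqrt(3)*atan(4*sqrt(3)/3)/133.
Integral = F(6) - F(4) = -40*log(10)/57 - 55*sqrt(3)*atan(4*sqrt(3)/3)/133 - 15*log(19)/133 - 10*log(2)/21 + 15*log(39)/133 + 10*log(4)/21 + 55*sqrt(3)*atan(2*sqrt(3))/133 + 40*log(8)/57.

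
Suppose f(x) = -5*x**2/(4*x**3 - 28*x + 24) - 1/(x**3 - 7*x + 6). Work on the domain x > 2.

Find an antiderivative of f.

Factor the denominator (4*(x - 2)*(x - 1)*(x + 3)) and decompose: f = -49/(80*(x + 3)) + 9/(16*(x - 1)) - 6/(5*(x - 2)); each piece integrates to a log, atan, or power term.
Check: d/dx[-6*log(x - 2)/5 + 9*log(x - 1)/16 - 49*log(x + 3)/80] = (-5*x**2 - 4)/(4*x**3 - 28*x + 24), which equals f(x).

An antiderivative is F(x) = -6*log(x - 2)/5 + 9*log(x - 1)/16 - 49*log(x + 3)/80.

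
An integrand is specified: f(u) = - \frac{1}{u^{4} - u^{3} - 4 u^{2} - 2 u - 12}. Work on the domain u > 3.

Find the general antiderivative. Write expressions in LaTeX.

Factor the denominator (\left(u - 3\right) \left(u + 2\right) \left(u^{2} + 2\right)) and decompose: f = - \frac{u - 8}{66 \left(u^{2} + 2\right)} + \frac{1}{30 \left(u + 2\right)} - \frac{1}{55 \left(u - 3\right)}; each piece integrates to a log, atan, or power term.
Check: d/du[- \frac{\log{\left(u - 3 \right)}}{55} + \frac{\log{\left(u + 2 \right)}}{30} - \frac{\log{\left(u^{2} + 2 \right)}}{132} + \frac{2 \sqrt{2} \operatorname{atan}{\left(\frac{\sqrt{2} u}{2} \right)}}{33}] = - \frac{1}{u^{4} - u^{3} - 4 u^{2} - 2 u - 12} = f(u).

F(u) = - \frac{\log{\left(u - 3 \right)}}{55} + \frac{\log{\left(u + 2 \right)}}{30} - \frac{\log{\left(u^{2} + 2 \right)}}{132} + \frac{2 \sqrt{2} \operatorname{atan}{\left(\frac{\sqrt{2} u}{2} \right)}}{33} + C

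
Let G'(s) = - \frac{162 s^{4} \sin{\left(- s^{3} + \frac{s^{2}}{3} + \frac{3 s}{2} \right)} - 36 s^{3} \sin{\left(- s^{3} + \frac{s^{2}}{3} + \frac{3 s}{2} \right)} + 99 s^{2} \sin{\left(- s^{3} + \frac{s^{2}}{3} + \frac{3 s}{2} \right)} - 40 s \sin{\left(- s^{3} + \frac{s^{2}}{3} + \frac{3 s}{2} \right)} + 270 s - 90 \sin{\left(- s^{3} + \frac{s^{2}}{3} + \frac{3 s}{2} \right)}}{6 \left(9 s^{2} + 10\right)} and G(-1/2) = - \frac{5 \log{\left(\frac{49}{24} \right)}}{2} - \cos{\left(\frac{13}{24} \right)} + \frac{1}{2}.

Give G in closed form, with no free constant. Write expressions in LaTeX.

Check a candidate G(s) by differentiating: d/ds[G] must match the given G'(s).
A general antiderivative is - \frac{5 \log{\left(\frac{3 s^{2}}{2} + \frac{5}{3} \right)}}{2} - \cos{\left(- s^{3} + \frac{s^{2}}{3} + \frac{3 s}{2} \right)} + C.
The condition gives C = - \frac{5 \log{\left(\frac{49}{24} \right)}}{2} - \cos{\left(\frac{13}{24} \right)} + \frac{1}{2} - (- \frac{5 \log{\left(\frac{49}{24} \right)}}{2} - \cos{\left(\frac{13}{24} \right)}) = \frac{1}{2}.
So G(s) = \frac{- 5 \log{\left(\frac{3 s^{2}}{2} + \frac{5}{3} \right)} - 2 \cos{\left(- s^{3} + \frac{s^{2}}{3} + \frac{3 s}{2} \right)} + 1}{2}.
Check: d/ds[\frac{- 5 \log{\left(\frac{3 s^{2}}{2} + \frac{5}{3} \right)} - 2 \cos{\left(- s^{3} + \frac{s^{2}}{3} + \frac{3 s}{2} \right)} + 1}{2}] = \frac{- 162 s^{4} \sin{\left(- s^{3} + \frac{s^{2}}{3} + \frac{3 s}{2} \right)} + 36 s^{3} \sin{\left(- s^{3} + \frac{s^{2}}{3} + \frac{3 s}{2} \right)} - 99 s^{2} \sin{\left(- s^{3} + \frac{s^{2}}{3} + \frac{3 s}{2} \right)} + 40 s \sin{\left(- s^{3} + \frac{s^{2}}{3} + \frac{3 s}{2} \right)} - 270 s + 90 \sin{\left(- s^{3} + \frac{s^{2}}{3} + \frac{3 s}{2} \right)}}{54 s^{2} + 60}, which equals G'(s).

G(s) = \frac{- 5 \log{\left(\frac{3 s^{2}}{2} + \frac{5}{3} \right)} - 2 \cos{\left(- s^{3} + \frac{s^{2}}{3} + \frac{3 s}{2} \right)} + 1}{2}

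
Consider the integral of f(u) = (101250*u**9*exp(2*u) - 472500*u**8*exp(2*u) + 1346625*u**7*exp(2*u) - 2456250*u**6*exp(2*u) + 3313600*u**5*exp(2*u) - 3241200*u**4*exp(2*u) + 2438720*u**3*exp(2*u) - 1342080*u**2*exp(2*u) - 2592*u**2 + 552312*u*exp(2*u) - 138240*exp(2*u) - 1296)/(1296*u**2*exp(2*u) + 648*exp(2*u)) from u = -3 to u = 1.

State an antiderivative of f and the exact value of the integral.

Antiderivative: F(u) = 4*(-5*u**2/4 + 5*u/3 - 2)**4 - log(2*u**2 + 1)/4 + exp(-2*u); value = -71878975/162 - exp(6) - log(3)/4 + exp(-2) + log(19)/4

For F(u) to be correct the identity F'(u) - f(u) = 0 must hold.
F(u) = 4*(-5*u**2/4 + 5*u/3 - 2)**4 - log(2*u**2 + 1)/4 + exp(-2*u) is an antiderivative of f.
Check: d/du[4*(-5*u**2/4 + 5*u/3 - 2)**4 - log(2*u**2 + 1)/4 + exp(-2*u)] = (101250*u**9*exp(2*u) - 472500*u**8*exp(2*u) + 1346625*u**7*exp(2*u) - 2456250*u**6*exp(2*u) + 3313600*u**5*exp(2*u) - 3241200*u**4*exp(2*u) + 2438720*u**3*exp(2*u) - 1342080*u**2*exp(2*u) - 2592*u**2 + 552312*u*exp(2*u) - 138240*exp(2*u) - 1296)/(1296*u**2*exp(2*u) + 648*exp(2*u)) = f(u).
F(1) = -log(3)/4 + exp(-2) + 130321/5184; F(-3) = -log(19)/4 + exp(6) + 28398241/64.
Integral = F(1) - F(-3) = -71878975/162 - exp(6) - log(3)/4 + exp(-2) + log(19)/4.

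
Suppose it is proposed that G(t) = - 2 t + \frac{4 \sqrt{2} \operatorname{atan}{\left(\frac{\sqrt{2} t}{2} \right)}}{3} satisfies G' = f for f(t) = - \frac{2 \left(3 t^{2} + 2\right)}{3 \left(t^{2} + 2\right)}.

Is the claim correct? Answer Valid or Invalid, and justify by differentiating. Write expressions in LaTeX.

d/dt[G] = \frac{- 6 t^{2} - 4}{3 t^{2} + 6}
This equals f(t) exactly, so the claim holds.

Valid - differentiating G returns exactly f.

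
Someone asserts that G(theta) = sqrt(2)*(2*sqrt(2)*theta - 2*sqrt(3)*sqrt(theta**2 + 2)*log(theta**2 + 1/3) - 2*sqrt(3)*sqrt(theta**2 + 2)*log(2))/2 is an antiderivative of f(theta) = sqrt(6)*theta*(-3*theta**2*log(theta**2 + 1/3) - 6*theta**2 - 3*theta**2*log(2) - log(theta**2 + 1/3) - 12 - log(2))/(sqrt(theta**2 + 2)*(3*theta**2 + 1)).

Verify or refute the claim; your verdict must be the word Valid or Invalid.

Invalid: d/dtheta[G] - f = 2, which is not 0.

d/dtheta[G] = (-3*sqrt(6)*theta**3*log(theta**2 + 1/3) - 6*sqrt(6)*theta**3 - 3*sqrt(6)*theta**3*log(2) + 6*theta**2*sqrt(theta**2 + 2) - sqrt(6)*theta*log(theta**2 + 1/3) - 12*sqrt(6)*theta - sqrt(6)*theta*log(2) + 2*sqrt(theta**2 + 2))/(3*theta**2*sqrt(theta**2 + 2) + sqrt(theta**2 + 2))
d/dtheta[G] - f(theta) = 2 != 0.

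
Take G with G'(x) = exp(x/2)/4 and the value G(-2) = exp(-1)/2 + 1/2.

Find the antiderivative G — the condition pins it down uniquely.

G(x) = exp(x/2)/2 + 1/2

Differentiate the proposed G(x) back; it has to land on the given G'(x).
A general antiderivative is exp(x/2)/2 + C.
The condition gives C = exp(-1)/2 + 1/2 - (exp(-1)/2) = 1/2.
So G(x) = exp(x/2)/2 + 1/2.
Check: d/dx[exp(x/2)/2 + 1/2] = exp(x/2)/4 = G'(x).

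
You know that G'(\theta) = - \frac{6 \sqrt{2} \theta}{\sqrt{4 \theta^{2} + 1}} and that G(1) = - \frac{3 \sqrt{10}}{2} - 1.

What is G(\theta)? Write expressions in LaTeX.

G(\theta) = \frac{\sqrt{2} \left(- 3 \sqrt{4 \theta^{2} + 1} - \sqrt{2}\right)}{2}

G'(\theta) matches the chain-rule pattern g'(h)*h' with inner function h(\theta) = 2 \theta^{2} + \frac{1}{2}; substituting u = h(\theta) collapses the integral.
A general antiderivative is - 3 \sqrt{2 \theta^{2} + \frac{1}{2}} + C.
The condition gives C = - \frac{3 \sqrt{10}}{2} - 1 - (- \frac{3 \sqrt{10}}{2}) = -1.
So G(\theta) = \frac{\sqrt{2} \left(- 3 \sqrt{4 \theta^{2} + 1} - \sqrt{2}\right)}{2}.
Check: d/d\theta[\frac{\sqrt{2} \left(- 3 \sqrt{4 \theta^{2} + 1} - \sqrt{2}\right)}{2}] = - \frac{6 \sqrt{2} \theta}{\sqrt{4 \theta^{2} + 1}} = G'(\theta).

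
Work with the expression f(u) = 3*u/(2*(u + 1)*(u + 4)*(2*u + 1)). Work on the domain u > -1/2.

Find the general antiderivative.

The denominator factors as 2*(u + 1)*(u + 4)*(2*u + 1); partial fractions split f into directly integrable pieces: -3/(7*(2*u + 1)) - 2/(7*(u + 4)) + 1/(2*(u + 1)).
Check: d/du[(-3*log(u + 1/2) + 7*log(u + 1) - 4*log(u + 4))/14] = 3*u/(4*u**3 + 22*u**2 + 26*u + 8), which equals f(u).

F(u) = (-3*log(u + 1/2) + 7*log(u + 1) - 4*log(u + 4))/14 + C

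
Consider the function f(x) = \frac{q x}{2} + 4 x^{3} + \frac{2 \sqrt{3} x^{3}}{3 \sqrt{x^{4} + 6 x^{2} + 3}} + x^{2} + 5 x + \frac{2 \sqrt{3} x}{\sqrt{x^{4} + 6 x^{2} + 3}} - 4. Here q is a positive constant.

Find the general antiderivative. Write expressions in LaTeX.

The integrand splits into summands that can be handled one at a time.
Check: d/dx[\frac{\sqrt{3} \left(3 \sqrt{3} q x^{2} + 12 \sqrt{3} x^{4} + 4 \sqrt{3} x^{3} + 30 \sqrt{3} x^{2} - 48 \sqrt{3} x + 12 \sqrt{x^{4} + 6 x^{2} + 3} - 3 \sqrt{3}\right)}{36}] = \frac{3 q x \sqrt{x^{4} + 6 x^{2} + 3} + 24 x^{3} \sqrt{x^{4} + 6 x^{2} + 3} + 4 \sqrt{3} x^{3} + 6 x^{2} \sqrt{x^{4} + 6 x^{2} + 3} + 30 x \sqrt{x^{4} + 6 x^{2} + 3} + 12 \sqrt{3} x - 24 \sqrt{x^{4} + 6 x^{2} + 3}}{6 \sqrt{x^{4} + 6 x^{2} + 3}}, which equals f(x).

F(x) = \frac{\sqrt{3} \left(3 \sqrt{3} q x^{2} + 12 \sqrt{3} x^{4} + 4 \sqrt{3} x^{3} + 30 \sqrt{3} x^{2} - 48 \sqrt{3} x + 12 \sqrt{x^{4} + 6 x^{2} + 3} - 3 \sqrt{3}\right)}{36} + C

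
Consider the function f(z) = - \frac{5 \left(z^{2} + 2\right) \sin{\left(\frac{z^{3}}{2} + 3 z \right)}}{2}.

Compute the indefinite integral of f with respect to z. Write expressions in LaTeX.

F(z) = \frac{5 \cos{\left(\frac{z^{3}}{2} + 3 z \right)}}{3} + C

f matches the chain-rule pattern g'(h)*h' with inner function h(z) = \frac{z^{3}}{2} + 3 z; substituting u = h(z) collapses the integral.
Check: d/dz[\frac{5 \cos{\left(\frac{z^{3}}{2} + 3 z \right)}}{3}] = - \frac{5 z^{2} \sin{\left(\frac{z^{3}}{2} + 3 z \right)}}{2} - 5 \sin{\left(\frac{z^{3}}{2} + 3 z \right)}, which equals f(z).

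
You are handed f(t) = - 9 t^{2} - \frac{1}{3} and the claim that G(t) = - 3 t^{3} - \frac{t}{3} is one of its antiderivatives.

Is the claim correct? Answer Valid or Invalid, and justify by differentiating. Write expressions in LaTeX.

Valid: G'(t) = f(t).

d/dt[G] = - 9 t^{2} - \frac{1}{3}
This equals f(t) exactly, so the claim holds.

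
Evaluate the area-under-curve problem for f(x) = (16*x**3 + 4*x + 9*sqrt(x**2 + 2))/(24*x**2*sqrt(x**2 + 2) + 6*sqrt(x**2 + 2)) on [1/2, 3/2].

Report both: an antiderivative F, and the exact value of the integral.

Whatever form F(x) takes, F'(x) = f(x) is non-negotiable.
F(x) = 2*sqrt(x**2 + 2)/3 + 3*atan(2*x)/4 is an antiderivative of f.
Check: d/dx[2*sqrt(x**2 + 2)/3 + 3*atan(2*x)/4] = (16*x**3 + 4*x + 9*sqrt(x**2 + 2))/(24*x**2*sqrt(x**2 + 2) + 6*sqrt(x**2 + 2)) = f(x).
F(3/2) = 3*atan(3)/4 + sqrt(17)/3; F(1/2) = 3*pi/16 + 1.
Integral = F(3/2) - F(1/2) = -1 - 3*pi/16 + 3*atan(3)/4 + sqrt(17)/3.

Antiderivative: F(x) = 2*sqrt(x**2 + 2)/3 + 3*atan(2*x)/4; value = -1 - 3*pi/16 + 3*atan(3)/4 + sqrt(17)/3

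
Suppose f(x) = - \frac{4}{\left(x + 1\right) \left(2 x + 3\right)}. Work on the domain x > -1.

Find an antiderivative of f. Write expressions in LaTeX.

The denominator factors as \left(x + 1\right) \left(2 x + 3\right); partial fractions split f into directly integrable pieces: \frac{8}{2 x + 3} - \frac{4}{x + 1}.
Check: d/dx[- 4 \left(\log{\left(x + 1 \right)} - \log{\left(x + \frac{3}{2} \right)}\right)] = - \frac{4}{2 x^{2} + 5 x + 3}, which equals f(x).

An antiderivative is F(x) = - 4 \left(\log{\left(x + 1 \right)} - \log{\left(x + \frac{3}{2} \right)}\right).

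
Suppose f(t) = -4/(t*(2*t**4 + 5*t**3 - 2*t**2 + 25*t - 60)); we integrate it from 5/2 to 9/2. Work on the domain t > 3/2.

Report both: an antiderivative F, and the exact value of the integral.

Factor the denominator (t*(t + 4)*(2*t - 3)*(t**2 + 5)) and decompose: f = -4*(22*t - 25)/(3045*(t**2 + 5)) - 64/(957*(2*t - 3)) - 1/(231*(t + 4)) + 1/(15*t); each piece integrates to a log, atan, or power term.
F(t) = log(t)/15 - 32*log(t - 3/2)/957 - log(t + 4)/231 - 44*log(t**2 + 5)/3045 + 4*sqrt(5)*atan(sqrt(5)*t/5)/609 is an antiderivative of f.
Check: d/dt[log(t)/15 - 32*log(t - 3/2)/957 - log(t + 4)/231 - 44*log(t**2 + 5)/3045 + 4*sqrt(5)*atan(sqrt(5)*t/5)/609] = -4/(2*t**5 + 5*t**4 - 2*t**3 + 25*t**2 - 60*t), which equals f(t).
F(9/2) = -44*log(101/4)/3045 - 32*log(3)/957 - log(17/2)/231 + 4*sqrt(5)*atan(9*sqrt(5)/10)/609 + log(9/2)/15; F(5/2) = -44*log(45/4)/3045 - log(13/2)/231 + 4*sqrt(5)*atan(sqrt(5)/2)/609 + log(5/2)/15.
Integral = F(9/2) - F(5/2) = -log(5/2)/15 - 44*log(101/4)/3045 - 32*log(3)/957 - 4*sqrt(5)*atan(sqrt(5)/2)/609 - log(17/2)/231 + log(13/2)/231 + 4*sqrt(5)*atan(9*sqrt(5)/10)/609 + 44*log(45/4)/3045 + log(9/2)/15.

Antiderivative: F(t) = log(t)/15 - 32*log(t - 3/2)/957 - log(t + 4)/231 - 44*log(t**2 + 5)/3045 + 4*sqrt(5)*atan(sqrt(5)*t/5)/609; value = -log(5/2)/15 - 44*log(101/4)/3045 - 32*log(3)/957 - 4*sqrt(5)*atan(sqrt(5)/2)/609 - log(17/2)/231 + log(13/2)/231 + 4*sqrt(5)*atan(9*sqrt(5)/10)/609 + 44*log(45/4)/3045 + log(9/2)/15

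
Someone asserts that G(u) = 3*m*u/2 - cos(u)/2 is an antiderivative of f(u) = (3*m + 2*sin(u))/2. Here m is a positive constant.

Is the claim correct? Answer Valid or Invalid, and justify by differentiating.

d/du[G] = 3*m/2 + sin(u)/2
d/du[G] - f(u) = -sin(u)/2 != 0.

Invalid: d/du[G] - f = -sin(u)/2, which is not 0.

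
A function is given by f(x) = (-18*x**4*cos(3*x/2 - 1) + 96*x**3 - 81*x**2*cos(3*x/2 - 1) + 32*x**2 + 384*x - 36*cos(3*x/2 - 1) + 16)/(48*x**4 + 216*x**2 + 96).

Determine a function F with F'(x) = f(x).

An antiderivative is F(x) = log(3*x**2 + 3/2) - sin(3*x/2 - 1)/4 + atan(x/2)/3.

A first test for any F(x): its x-derivative must equal f(x) identically.
Check: d/dx[log(3*x**2 + 3/2) - sin(3*x/2 - 1)/4 + atan(x/2)/3] = (-18*x**4*cos(3*x/2 - 1) + 96*x**3 - 81*x**2*cos(3*x/2 - 1) + 32*x**2 + 384*x - 36*cos(3*x/2 - 1) + 16)/(48*x**4 + 216*x**2 + 96) = f(x).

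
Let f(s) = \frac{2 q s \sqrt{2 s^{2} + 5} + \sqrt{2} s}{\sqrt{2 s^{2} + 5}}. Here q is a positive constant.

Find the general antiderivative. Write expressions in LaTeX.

Recover f(s) by differentiating a candidate F(s); any mismatch rules it out.
Check: d/ds[q s^{2} + \sqrt{s^{2} + \frac{5}{2}}] = \frac{2 q s \sqrt{2 s^{2} + 5} + \sqrt{2} s}{\sqrt{2 s^{2} + 5}} = f(s).

F(s) = q s^{2} + \sqrt{s^{2} + \frac{5}{2}} + C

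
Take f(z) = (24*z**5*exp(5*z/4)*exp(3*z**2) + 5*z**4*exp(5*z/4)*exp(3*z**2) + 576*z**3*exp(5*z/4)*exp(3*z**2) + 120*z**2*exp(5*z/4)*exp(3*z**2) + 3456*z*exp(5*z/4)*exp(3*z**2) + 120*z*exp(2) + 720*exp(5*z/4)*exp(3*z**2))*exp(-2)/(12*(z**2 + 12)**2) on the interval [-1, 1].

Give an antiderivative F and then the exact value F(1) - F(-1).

Whatever form F(z) takes, F'(z) = f(z) is non-negotiable.
F(z) = (z**2*exp(-2)*exp(5*z/4)*exp(3*z**2) + 12*exp(-2)*exp(5*z/4)*exp(3*z**2) - 15)/(3*(z**2 + 12)) is an antiderivative of f.
Check: d/dz[(z**2*exp(-2)*exp(5*z/4)*exp(3*z**2) + 12*exp(-2)*exp(5*z/4)*exp(3*z**2) - 15)/(3*(z**2 + 12))] = (24*z**5*exp(5*z/4)*exp(3*z**2) + 5*z**4*exp(5*z/4)*exp(3*z**2) + 576*z**3*exp(5*z/4)*exp(3*z**2) + 120*z**2*exp(5*z/4)*exp(3*z**2) + 3456*z*exp(5*z/4)*exp(3*z**2) + 120*z*exp(2) + 720*exp(5*z/4)*exp(3*z**2))/(12*z**4*exp(2) + 288*z**2*exp(2) + 1728*exp(2)), which equals f(z).
F(1) = -5/13 + exp(9/4)/3; F(-1) = -5/13 + exp(-1/4)/3.
Integral = F(1) - F(-1) = -exp(-1/4)/3 + exp(9/4)/3.

Antiderivative: F(z) = (z**2*exp(-2)*exp(5*z/4)*exp(3*z**2) + 12*exp(-2)*exp(5*z/4)*exp(3*z**2) - 15)/(3*(z**2 + 12)); value = -exp(-1/4)/3 + exp(9/4)/3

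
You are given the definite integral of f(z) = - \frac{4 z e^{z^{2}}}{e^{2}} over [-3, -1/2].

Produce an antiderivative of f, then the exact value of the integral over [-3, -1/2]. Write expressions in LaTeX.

The substitution u = z^{2} - 2 works: f is exactly (dF/du)*(du/dz) for that inner function.
F(z) = - \frac{2 e^{z^{2}}}{e^{2}} is an antiderivative of f.
Check: d/dz[- \frac{2 e^{z^{2}}}{e^{2}}] = - \frac{4 z e^{z^{2}}}{e^{2}} = f(z).
F(-1/2) = - \frac{2}{e^{\frac{7}{4}}}; F(-3) = - 2 e^{7}.
Integral = F(-1/2) - F(-3) = - \frac{2}{e^{\frac{7}{4}}} + 2 e^{7}.

Antiderivative: F(z) = - \frac{2 e^{z^{2}}}{e^{2}}; value = - \frac{2}{e^{\frac{7}{4}}} + 2 e^{7}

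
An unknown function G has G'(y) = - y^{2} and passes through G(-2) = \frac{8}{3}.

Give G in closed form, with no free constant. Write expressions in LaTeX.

For G(y) to be correct, d/dy[G] must agree with the stated G'(y) identically.
A general antiderivative is - \frac{y^{3}}{3} + C.
The condition gives C = \frac{8}{3} - (\frac{8}{3}) = 0.
So G(y) = - \frac{y^{3}}{3}.
Check: d/dy[- \frac{y^{3}}{3}] = - y^{2} = G'(y).

G(y) = - \frac{y^{3}}{3}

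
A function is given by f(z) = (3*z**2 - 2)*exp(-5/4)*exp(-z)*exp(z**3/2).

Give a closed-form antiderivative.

f matches the chain-rule pattern g'(h)*h' with inner function h(z) = z**3/2 - z - 5/4; substituting u = h(z) collapses the integral.
Check: d/dz[2*exp(z**3/2 - z - 5/4)] = (3*z**2 - 2)*exp(-5/4)*exp(-z)*exp(z**3/2) = f(z).

An antiderivative is F(z) = 2*exp(z**3/2 - z - 5/4).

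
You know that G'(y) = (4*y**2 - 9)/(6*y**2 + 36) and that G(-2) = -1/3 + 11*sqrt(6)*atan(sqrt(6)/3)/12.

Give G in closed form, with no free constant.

G(y) = 2*y/3 - 11*sqrt(6)*atan(sqrt(6)*y/6)/12 + 1

A candidate passes only if d/dy[G] lands on the given G'(y) exactly.
A general antiderivative is 2*y/3 - 11*sqrt(6)*atan(sqrt(6)*y/6)/12 + C.
The condition gives C = -1/3 + 11*sqrt(6)*atan(sqrt(6)/3)/12 - (-4/3 + 11*sqrt(6)*atan(sqrt(6)/3)/12) = 1.
So G(y) = 2*y/3 - 11*sqrt(6)*atan(sqrt(6)*y/6)/12 + 1.
Check: d/dy[2*y/3 - 11*sqrt(6)*atan(sqrt(6)*y/6)/12 + 1] = (4*y**2 - 9)/(6*y**2 + 36) = G'(y).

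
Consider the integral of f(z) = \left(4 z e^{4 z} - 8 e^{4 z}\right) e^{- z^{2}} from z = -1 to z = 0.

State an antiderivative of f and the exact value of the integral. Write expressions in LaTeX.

Antiderivative: F(z) = - 2 e^{4 z} e^{- z^{2}}; value = -2 + \frac{2}{e^{5}}

f matches the chain-rule pattern g'(h)*h' with inner function h(z) = - z^{2} + 4 z; substituting u = h(z) collapses the integral.
F(z) = - 2 e^{4 z} e^{- z^{2}} is an antiderivative of f.
Check: d/dz[- 2 e^{4 z} e^{- z^{2}}] = \left(4 z e^{4 z} - 8 e^{4 z}\right) e^{- z^{2}} = f(z).
F(0) = -2; F(-1) = - \frac{2}{e^{5}}.
Integral = F(0) - F(-1) = -2 + \frac{2}{e^{5}}.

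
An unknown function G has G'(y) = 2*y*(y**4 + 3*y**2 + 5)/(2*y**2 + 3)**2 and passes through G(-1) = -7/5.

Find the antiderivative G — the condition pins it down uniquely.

G(y) = y**4/(4*y**2 + 6) - 1 - 5/(4*y**2 + 6)

G'(y) has the shape u'v + uv' for u = 1/(2*(2*y**2 + 3)) and v = y**4 - 5 — it is the derivative of the product u*v.
A general antiderivative is (y**4 - 5)/(2*(2*y**2 + 3)) + C.
The condition gives C = -7/5 - (-2/5) = -1.
So G(y) = y**4/(4*y**2 + 6) - 1 - 5/(4*y**2 + 6).
Check: d/dy[y**4/(4*y**2 + 6) - 1 - 5/(4*y**2 + 6)] = (2*y**5 + 6*y**3 + 10*y)/(4*y**4 + 12*y**2 + 9), which equals G'(y).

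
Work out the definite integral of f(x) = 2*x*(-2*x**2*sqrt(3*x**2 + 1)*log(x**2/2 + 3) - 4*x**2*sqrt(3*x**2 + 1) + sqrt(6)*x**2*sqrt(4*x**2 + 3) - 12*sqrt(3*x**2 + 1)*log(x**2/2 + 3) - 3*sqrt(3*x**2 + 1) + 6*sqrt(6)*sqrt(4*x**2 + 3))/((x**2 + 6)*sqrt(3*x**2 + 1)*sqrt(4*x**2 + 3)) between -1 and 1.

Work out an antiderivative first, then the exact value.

Recover f(x) by differentiating a candidate F(x); any mismatch rules it out.
F(x) = (2*sqrt(6)*sqrt(3*x**2 + 1) - 3*sqrt(4*x**2 + 3)*log(x**2/2 + 3))/3 is an antiderivative of f.
Check: d/dx[(2*sqrt(6)*sqrt(3*x**2 + 1) - 3*sqrt(4*x**2 + 3)*log(x**2/2 + 3))/3] = (-4*x**3*sqrt(3*x**2 + 1)*log(x**2/2 + 3) - 8*x**3*sqrt(3*x**2 + 1) + 2*sqrt(6)*x**3*sqrt(4*x**2 + 3) - 24*x*sqrt(3*x**2 + 1)*log(x**2/2 + 3) - 6*x*sqrt(3*x**2 + 1) + 12*sqrt(6)*x*sqrt(4*x**2 + 3))/(x**2*sqrt(3*x**2 + 1)*sqrt(4*x**2 + 3) + 6*sqrt(3*x**2 + 1)*sqrt(4*x**2 + 3)), which equals f(x).
F(1) = -sqrt(7)*log(7/2) + 4*sqrt(6)/3; F(-1) = -sqrt(7)*log(7/2) + 4*sqrt(6)/3.
Integral = F(1) - F(-1) = 0.

Antiderivative: F(x) = (2*sqrt(6)*sqrt(3*x**2 + 1) - 3*sqrt(4*x**2 + 3)*log(x**2/2 + 3))/3; value = 0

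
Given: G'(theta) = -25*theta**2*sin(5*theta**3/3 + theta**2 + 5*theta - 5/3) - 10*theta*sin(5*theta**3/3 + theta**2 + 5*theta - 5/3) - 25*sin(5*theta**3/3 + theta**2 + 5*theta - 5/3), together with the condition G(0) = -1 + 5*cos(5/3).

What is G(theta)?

G(theta) = 5*cos(5*theta**3/3 + theta**2 + 5*theta - 5/3) - 1

G'(theta) matches the chain-rule pattern g'(h)*h' with inner function h(theta) = 5*theta**3/3 + theta**2 + 5*theta - 5/3; substituting u = h(theta) collapses the integral.
A general antiderivative is 5*cos(5*theta**3/3 + theta**2 + 5*theta - 5/3) + C.
The condition gives C = -1 + 5*cos(5/3) - (5*cos(5/3)) = -1.
So G(theta) = 5*cos(5*theta**3/3 + theta**2 + 5*theta - 5/3) - 1.
Check: d/dtheta[5*cos(5*theta**3/3 + theta**2 + 5*theta - 5/3) - 1] = -25*theta**2*sin(5*theta**3/3 + theta**2 + 5*theta - 5/3) - 10*theta*sin(5*theta**3/3 + theta**2 + 5*theta - 5/3) - 25*sin(5*theta**3/3 + theta**2 + 5*theta - 5/3) = G'(theta).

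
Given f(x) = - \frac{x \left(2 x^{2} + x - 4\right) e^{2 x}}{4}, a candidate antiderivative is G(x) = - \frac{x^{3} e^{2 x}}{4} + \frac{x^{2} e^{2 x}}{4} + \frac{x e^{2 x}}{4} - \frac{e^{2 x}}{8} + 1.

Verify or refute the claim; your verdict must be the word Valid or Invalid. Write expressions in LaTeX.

d/dx[G] = - \frac{x^{3} e^{2 x}}{2} - \frac{x^{2} e^{2 x}}{4} + x e^{2 x}
This equals f(x) exactly, so the claim holds.

Valid. The derivative of G reproduces f.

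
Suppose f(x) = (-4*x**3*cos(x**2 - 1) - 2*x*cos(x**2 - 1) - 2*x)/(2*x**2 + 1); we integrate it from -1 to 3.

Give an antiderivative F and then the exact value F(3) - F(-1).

For F(x) to be correct the identity F'(x) - f(x) = 0 must hold.
F(x) = -log(3*x**2 + 3/2)/2 - sin(x**2 - 1) is an antiderivative of f.
Check: d/dx[-log(3*x**2 + 3/2)/2 - sin(x**2 - 1)] = (-4*x**3*cos(x**2 - 1) - 2*x*cos(x**2 - 1) - 2*x)/(2*x**2 + 1) = f(x).
F(3) = -log(57/2)/2 - sin(8); F(-1) = -log(9/2)/2.
Integral = F(3) - F(-1) = -log(57/2)/2 - sin(8) + log(9/2)/2.

Antiderivative: F(x) = -log(3*x**2 + 3/2)/2 - sin(x**2 - 1); value = -log(57/2)/2 - sin(8) + log(9/2)/2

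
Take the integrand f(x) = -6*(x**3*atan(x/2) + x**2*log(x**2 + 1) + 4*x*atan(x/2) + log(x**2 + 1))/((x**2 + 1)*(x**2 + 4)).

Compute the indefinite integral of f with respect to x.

F(x) = -3*log(x**2 + 1)*atan(x/2) + C

Recognize the product-rule pattern: f = u'v + uv' with u = -3*atan(x/2), v = log(x**2 + 1), so integration by parts undoes it.
Check: d/dx[-3*log(x**2 + 1)*atan(x/2)] = (-6*x**3*atan(x/2) - 6*x**2*log(x**2 + 1) - 24*x*atan(x/2) - 6*log(x**2 + 1))/(x**4 + 5*x**2 + 4), which equals f(x).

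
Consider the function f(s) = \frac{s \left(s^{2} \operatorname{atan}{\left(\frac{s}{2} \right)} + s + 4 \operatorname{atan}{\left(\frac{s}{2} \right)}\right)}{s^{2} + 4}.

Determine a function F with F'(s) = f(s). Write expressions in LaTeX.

An antiderivative is F(s) = \frac{s^{2} \operatorname{atan}{\left(\frac{s}{2} \right)}}{2}.

f has the shape u'v + uv' for u = \frac{s^{2}}{2} and v = \operatorname{atan}{\left(\frac{s}{2} \right)} — it is the derivative of the product u*v.
Check: d/ds[\frac{s^{2} \operatorname{atan}{\left(\frac{s}{2} \right)}}{2}] = \frac{s^{3} \operatorname{atan}{\left(\frac{s}{2} \right)} + s^{2} + 4 s \operatorname{atan}{\left(\frac{s}{2} \right)}}{s^{2} + 4}, which equals f(s).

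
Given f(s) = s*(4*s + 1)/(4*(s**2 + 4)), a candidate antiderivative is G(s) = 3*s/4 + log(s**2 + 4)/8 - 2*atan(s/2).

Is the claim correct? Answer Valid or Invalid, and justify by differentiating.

d/ds[G] = (3*s**2 + s - 4)/(4*s**2 + 16)
d/ds[G] - f(s) = -1/4 != 0.

Invalid: d/ds[G] - f = -1/4, which is not 0.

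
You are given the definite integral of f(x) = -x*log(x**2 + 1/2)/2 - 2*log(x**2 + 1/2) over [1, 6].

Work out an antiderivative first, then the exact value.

Antiderivative: F(x) = -(2*x**2*log(x**2 + 1/2) - 2*x**2 + 16*x*log(x**2 + 1/2) - 32*x + log(x**2 + 1/2) + 16*sqrt(2)*atan(sqrt(2)*x))/8; value = -169*log(73/2)/8 - 2*sqrt(2)*atan(6*sqrt(2)) + 19*log(3/2)/8 + 2*sqrt(2)*atan(sqrt(2)) + 115/4

Integrate term by term and add the pieces.
F(x) = -(2*x**2*log(x**2 + 1/2) - 2*x**2 + 16*x*log(x**2 + 1/2) - 32*x + log(x**2 + 1/2) + 16*sqrt(2)*atan(sqrt(2)*x))/8 is an antiderivative of f.
Check: d/dx[-(2*x**2*log(x**2 + 1/2) - 2*x**2 + 16*x*log(x**2 + 1/2) - 32*x + log(x**2 + 1/2) + 16*sqrt(2)*atan(sqrt(2)*x))/8] = -x*log(x**2 + 1/2)/2 - 2*log(x**2 + 1/2) = f(x).
F(6) = -169*log(73/2)/8 - 2*sqrt(2)*atan(6*sqrt(2)) + 33; F(1) = -2*sqrt(2)*atan(sqrt(2)) - 19*log(3/2)/8 + 17/4.
Integral = F(6) - F(1) = -169*log(73/2)/8 - 2*sqrt(2)*atan(6*sqrt(2)) + 19*log(3/2)/8 + 2*sqrt(2)*atan(sqrt(2)) + 115/4.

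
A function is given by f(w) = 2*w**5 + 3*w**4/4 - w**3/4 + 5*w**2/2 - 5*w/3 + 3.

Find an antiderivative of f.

An antiderivative is F(w) = w**6/3 + 3*w**5/20 - w**4/16 + 5*w**3/6 - 5*w**2/6 + 3*w.

The integrand splits into summands that can be handled one at a time.
Check: d/dw[w**6/3 + 3*w**5/20 - w**4/16 + 5*w**3/6 - 5*w**2/6 + 3*w] = 2*w**5 + 3*w**4/4 - w**3/4 + 5*w**2/2 - 5*w/3 + 3 = f(w).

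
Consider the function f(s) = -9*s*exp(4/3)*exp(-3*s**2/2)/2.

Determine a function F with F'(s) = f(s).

An antiderivative is F(s) = 3*exp(4/3 - 3*s**2/2)/2.

f matches the chain-rule pattern g'(h)*h' with inner function h(s) = 4/3 - 3*s**2/2; substituting u = h(s) collapses the integral.
Check: d/ds[3*exp(4/3 - 3*s**2/2)/2] = -9*s*exp(4/3)*exp(-3*s**2/2)/2 = f(s).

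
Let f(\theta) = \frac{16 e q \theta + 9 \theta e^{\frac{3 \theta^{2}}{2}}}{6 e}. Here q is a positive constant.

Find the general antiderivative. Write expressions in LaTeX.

F(\theta) = \frac{4 q \theta^{2}}{3} + \frac{e^{\frac{3 \theta^{2}}{2} - 1}}{2} + C

For F(\theta) to be correct the identity F'(\theta) - f(\theta) = 0 must hold.
Check: d/d\theta[\frac{4 q \theta^{2}}{3} + \frac{e^{\frac{3 \theta^{2}}{2} - 1}}{2}] = \frac{8 q \theta}{3} + \frac{3 \theta e^{\frac{3 \theta^{2}}{2}}}{2 e}, which equals f(\theta).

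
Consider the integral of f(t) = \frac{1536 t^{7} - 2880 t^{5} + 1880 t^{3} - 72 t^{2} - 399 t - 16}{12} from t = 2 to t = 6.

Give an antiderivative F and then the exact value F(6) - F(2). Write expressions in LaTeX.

Antiderivative: F(t) = \frac{12288 t^{8} - 30720 t^{6} + 30080 t^{4} - 1536 t^{3} - 12768 t^{2} - 1024 t + 1875}{768}; value = 25055260

For F(t) to be correct the identity F'(t) - f(t) = 0 must hold.
F(t) = \frac{12288 t^{8} - 30720 t^{6} + 30080 t^{4} - 1536 t^{3} - 12768 t^{2} - 1024 t + 1875}{768} is an antiderivative of f.
Check: d/dt[\frac{12288 t^{8} - 30720 t^{6} + 30080 t^{4} - 1536 t^{3} - 12768 t^{2} - 1024 t + 1875}{768}] = 128 t^{7} - 240 t^{5} + \frac{470 t^{3}}{3} - 6 t^{2} - \frac{133 t}{4} - \frac{4}{3}, which equals f(t).
F(6) = \frac{6414679025}{256}; F(2) = \frac{532465}{256}.
Integral = F(6) - F(2) = 25055260.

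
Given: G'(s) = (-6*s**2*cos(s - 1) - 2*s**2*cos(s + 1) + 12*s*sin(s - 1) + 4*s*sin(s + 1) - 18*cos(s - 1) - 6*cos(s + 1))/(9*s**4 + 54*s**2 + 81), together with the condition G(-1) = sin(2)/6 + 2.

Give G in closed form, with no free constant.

Recognize the product-rule pattern: G'(s) = u'v + uv' with u = -2/(3*(s**2 + 3)), v = sin(s - 1) + sin(s + 1)/3, so integration by parts undoes it.
A general antiderivative is -2*(sin(s - 1) + sin(s + 1)/3)/(3*(s**2 + 3)) + C.
The condition gives C = sin(2)/6 + 2 - (sin(2)/6) = 2.
So G(s) = 2 - 2*sin(s + 1)/(9*s**2 + 27) - 2*sin(s - 1)/(3*s**2 + 9).
Check: d/ds[2 - 2*sin(s + 1)/(9*s**2 + 27) - 2*sin(s - 1)/(3*s**2 + 9)] = (-6*s**2*cos(s - 1) - 2*s**2*cos(s + 1) + 12*s*sin(s - 1) + 4*s*sin(s + 1) - 18*cos(s - 1) - 6*cos(s + 1))/(9*s**4 + 54*s**2 + 81) = G'(s).

G(s) = 2 - 2*sin(s + 1)/(9*s**2 + 27) - 2*sin(s - 1)/(3*s**2 + 9)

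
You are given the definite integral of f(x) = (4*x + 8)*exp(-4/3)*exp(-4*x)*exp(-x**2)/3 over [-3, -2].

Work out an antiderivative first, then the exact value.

The substitution u = -x**2 - 4*x - 4/3 works: f is exactly (dF/du)*(du/dx) for that inner function.
F(x) = -2*exp(-4/3)*exp(-4*x)*exp(-x**2)/3 is an antiderivative of f.
Check: d/dx[-2*exp(-4/3)*exp(-4*x)*exp(-x**2)/3] = (4*x + 8)*exp(-4/3)*exp(-4*x)*exp(-x**2)/3 = f(x).
F(-2) = -2*exp(8/3)/3; F(-3) = -2*exp(5/3)/3.
Integral = F(-2) - F(-3) = -2*exp(8/3)/3 + 2*exp(5/3)/3.

Antiderivative: F(x) = -2*exp(-4/3)*exp(-4*x)*exp(-x**2)/3; value = -2*exp(8/3)/3 + 2*exp(5/3)/3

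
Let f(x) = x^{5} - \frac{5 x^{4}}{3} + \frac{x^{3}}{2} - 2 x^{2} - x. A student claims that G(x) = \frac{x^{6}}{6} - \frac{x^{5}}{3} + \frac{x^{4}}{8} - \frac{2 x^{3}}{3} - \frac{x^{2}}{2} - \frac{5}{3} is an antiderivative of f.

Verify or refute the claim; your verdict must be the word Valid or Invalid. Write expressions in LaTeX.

d/dx[G] = x^{5} - \frac{5 x^{4}}{3} + \frac{x^{3}}{2} - 2 x^{2} - x
This equals f(x) exactly, so the claim holds.

Valid - the claim checks out under differentiation.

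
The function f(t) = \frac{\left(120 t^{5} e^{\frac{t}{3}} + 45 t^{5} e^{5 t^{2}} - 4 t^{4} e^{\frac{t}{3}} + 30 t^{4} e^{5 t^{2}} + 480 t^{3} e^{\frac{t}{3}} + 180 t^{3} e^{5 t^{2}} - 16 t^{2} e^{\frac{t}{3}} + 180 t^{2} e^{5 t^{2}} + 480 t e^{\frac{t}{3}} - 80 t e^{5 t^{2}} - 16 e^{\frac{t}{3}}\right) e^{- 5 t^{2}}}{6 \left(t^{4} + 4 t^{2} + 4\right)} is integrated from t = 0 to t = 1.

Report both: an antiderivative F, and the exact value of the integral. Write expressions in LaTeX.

Any candidate F(t) must reproduce f(t) exactly when differentiated.
F(t) = \frac{45 t^{4} + 60 t^{3} - 24 t^{2} e^{\frac{t}{3}} e^{- 5 t^{2}} - 40 t^{2} - 48 e^{\frac{t}{3}} e^{- 5 t^{2}}}{12 \left(t^{2} + 2\right)} is an antiderivative of f.
Check: d/dt[\frac{45 t^{4} + 60 t^{3} - 24 t^{2} e^{\frac{t}{3}} e^{- 5 t^{2}} - 40 t^{2} - 48 e^{\frac{t}{3}} e^{- 5 t^{2}}}{12 \left(t^{2} + 2\right)}] = \frac{120 t^{5} e^{\frac{t}{3}} + 45 t^{5} e^{5 t^{2}} - 4 t^{4} e^{\frac{t}{3}} + 30 t^{4} e^{5 t^{2}} + 480 t^{3} e^{\frac{t}{3}} + 180 t^{3} e^{5 t^{2}} - 16 t^{2} e^{\frac{t}{3}} + 180 t^{2} e^{5 t^{2}} + 480 t e^{\frac{t}{3}} - 80 t e^{5 t^{2}} - 16 e^{\frac{t}{3}}}{6 t^{4} e^{5 t^{2}} + 24 t^{2} e^{5 t^{2}} + 24 e^{5 t^{2}}}, which equals f(t).
F(1) = \frac{65}{36} - \frac{2}{e^{\frac{14}{3}}}; F(0) = -2.
Integral = F(1) - F(0) = \frac{137}{36} - \frac{2}{e^{\frac{14}{3}}}.

Antiderivative: F(t) = \frac{45 t^{4} + 60 t^{3} - 24 t^{2} e^{\frac{t}{3}} e^{- 5 t^{2}} - 40 t^{2} - 48 e^{\frac{t}{3}} e^{- 5 t^{2}}}{12 \left(t^{2} + 2\right)}; value = \frac{137}{36} - \frac{2}{e^{\frac{14}{3}}}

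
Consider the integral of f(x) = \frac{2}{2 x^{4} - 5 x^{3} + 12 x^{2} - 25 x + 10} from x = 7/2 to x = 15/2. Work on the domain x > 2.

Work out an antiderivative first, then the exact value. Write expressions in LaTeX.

Factor the denominator (\left(x - 2\right) \left(2 x - 1\right) \left(x^{2} + 5\right)) and decompose: f = \frac{2 \left(5 x - 8\right)}{189 \left(x^{2} + 5\right)} - \frac{16}{63 \left(2 x - 1\right)} + \frac{2}{27 \left(x - 2\right)}; each piece integrates to a log, atan, or power term.
F(x) = \frac{2 \log{\left(x - 2 \right)}}{27} - \frac{8 \log{\left(x - \frac{1}{2} \right)}}{63} + \frac{5 \log{\left(x^{2} + 5 \right)}}{189} - \frac{16 \sqrt{5} \operatorname{atan}{\left(\frac{\sqrt{5} x}{5} \right)}}{945} is an antiderivative of f.
Check: d/dx[\frac{2 \log{\left(x - 2 \right)}}{27} - \frac{8 \log{\left(x - \frac{1}{2} \right)}}{63} + \frac{5 \log{\left(x^{2} + 5 \right)}}{189} - \frac{16 \sqrt{5} \operatorname{atan}{\left(\frac{\sqrt{5} x}{5} \right)}}{945}] = \frac{2}{2 x^{4} - 5 x^{3} + 12 x^{2} - 25 x + 10} = f(x).
F(15/2) = - \frac{8 \log{\left(7 \right)}}{63} - \frac{16 \sqrt{5} \operatorname{atan}{\left(\frac{3 \sqrt{5}}{2} \right)}}{945} + \frac{5 \log{\left(\frac{245}{4} \right)}}{189} + \frac{2 \log{\left(\frac{11}{2} \right)}}{27}; F(7/2) = - \frac{8 \log{\left(3 \right)}}{63} - \frac{16 \sqrt{5} \operatorname{atan}{\left(\frac{7 \sqrt{5}}{10} \right)}}{945} + \frac{2 \log{\left(\frac{3}{2} \right)}}{27} + \frac{5 \log{\left(\frac{69}{4} \right)}}{189}.
Integral = F(15/2) - F(7/2) = - \frac{8 \log{\left(7 \right)}}{63} - \frac{5 \log{\left(\frac{69}{4} \right)}}{189} - \frac{16 \sqrt{5} \operatorname{atan}{\left(\frac{3 \sqrt{5}}{2} \right)}}{945} - \frac{2 \log{\left(\frac{3}{2} \right)}}{27} + \frac{16 \sqrt{5} \operatorname{atan}{\left(\frac{7 \sqrt{5}}{10} \right)}}{945} + \frac{5 \log{\left(\frac{245}{4} \right)}}{189} + \frac{2 \log{\left(\frac{11}{2} \right)}}{27} + \frac{8 \log{\left(3 \right)}}{63}.

Antiderivative: F(x) = \frac{2 \log{\left(x - 2 \right)}}{27} - \frac{8 \log{\left(x - \frac{1}{2} \right)}}{63} + \frac{5 \log{\left(x^{2} + 5 \right)}}{189} - \frac{16 \sqrt{5} \operatorname{atan}{\left(\frac{\sqrt{5} x}{5} \right)}}{945}; value = - \frac{8 \log{\left(7 \right)}}{63} - \frac{5 \log{\left(\frac{69}{4} \right)}}{189} - \frac{16 \sqrt{5} \operatorname{atan}{\left(\frac{3 \sqrt{5}}{2} \right)}}{945} - \frac{2 \log{\left(\frac{3}{2} \right)}}{27} + \frac{16 \sqrt{5} \operatorname{atan}{\left(\frac{7 \sqrt{5}}{10} \right)}}{945} + \frac{5 \log{\left(\frac{245}{4} \right)}}{189} + \frac{2 \log{\left(\frac{11}{2} \right)}}{27} + \frac{8 \log{\left(3 \right)}}{63}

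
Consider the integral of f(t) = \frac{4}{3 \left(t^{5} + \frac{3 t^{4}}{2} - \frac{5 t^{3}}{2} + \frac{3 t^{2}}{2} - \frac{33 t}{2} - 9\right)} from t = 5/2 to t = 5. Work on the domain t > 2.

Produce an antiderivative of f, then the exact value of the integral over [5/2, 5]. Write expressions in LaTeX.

The denominator factors as 3 \left(t - 2\right) \left(t + 3\right) \left(2 t + 1\right) \left(t^{2} + 3\right); partial fractions split f into directly integrable pieces: \frac{2 \left(17 t - 15\right)}{819 \left(t^{2} + 3\right)} - \frac{128}{975 \left(2 t + 1\right)} + \frac{2}{225 \left(t + 3\right)} + \frac{8}{525 \left(t - 2\right)}.
F(t) = \frac{8 \log{\left(t - 2 \right)}}{525} - \frac{64 \log{\left(t + \frac{1}{2} \right)}}{975} + \frac{2 \log{\left(t + 3 \right)}}{225} + \frac{17 \log{\left(t^{2} + 3 \right)}}{819} - \frac{10 \sqrt{3} \operatorname{atan}{\left(\frac{\sqrt{3} t}{3} \right)}}{819} is an antiderivative of f.
Check: d/dt[\frac{8 \log{\left(t - 2 \right)}}{525} - \frac{64 \log{\left(t + \frac{1}{2} \right)}}{975} + \frac{2 \log{\left(t + 3 \right)}}{225} + \frac{17 \log{\left(t^{2} + 3 \right)}}{819} - \frac{10 \sqrt{3} \operatorname{atan}{\left(\frac{\sqrt{3} t}{3} \right)}}{819}] = \frac{8}{6 t^{5} + 9 t^{4} - 15 t^{3} + 9 t^{2} - 99 t - 54}, which equals f(t).
F(5) = - \frac{64 \log{\left(\frac{11}{2} \right)}}{975} - \frac{10 \sqrt{3} \operatorname{atan}{\left(\frac{5 \sqrt{3}}{3} \right)}}{819} + \frac{8 \log{\left(3 \right)}}{525} + \frac{2 \log{\left(8 \right)}}{225} + \frac{17 \log{\left(28 \right)}}{819}; F(5/2) = - \frac{64 \log{\left(3 \right)}}{975} - \frac{10 \sqrt{3} \operatorname{atan}{\left(\frac{5 \sqrt{3}}{6} \right)}}{819} - \frac{8 \log{\left(2 \right)}}{525} + \frac{2 \log{\left(\frac{11}{2} \right)}}{225} + \frac{17 \log{\left(\frac{37}{4} \right)}}{819}.
Integral = F(5) - F(5/2) = - \frac{218 \log{\left(\frac{11}{2} \right)}}{2925} - \frac{17 \log{\left(\frac{37}{4} \right)}}{819} - \frac{10 \sqrt{3} \operatorname{atan}{\left(\frac{5 \sqrt{3}}{3} \right)}}{819} + \frac{8 \log{\left(2 \right)}}{525} + \frac{2 \log{\left(8 \right)}}{225} + \frac{10 \sqrt{3} \operatorname{atan}{\left(\frac{5 \sqrt{3}}{6} \right)}}{819} + \frac{17 \log{\left(28 \right)}}{819} + \frac{184 \log{\left(3 \right)}}{2275}.

Antiderivative: F(t) = \frac{8 \log{\left(t - 2 \right)}}{525} - \frac{64 \log{\left(t + \frac{1}{2} \right)}}{975} + \frac{2 \log{\left(t + 3 \right)}}{225} + \frac{17 \log{\left(t^{2} + 3 \right)}}{819} - \frac{10 \sqrt{3} \operatorname{atan}{\left(\frac{\sqrt{3} t}{3} \right)}}{819}; value = - \frac{218 \log{\left(\frac{11}{2} \right)}}{2925} - \frac{17 \log{\left(\frac{37}{4} \right)}}{819} - \frac{10 \sqrt{3} \operatorname{atan}{\left(\frac{5 \sqrt{3}}{3} \right)}}{819} + \frac{8 \log{\left(2 \right)}}{525} + \frac{2 \log{\left(8 \right)}}{225} + \frac{10 \sqrt{3} \operatorname{atan}{\left(\frac{5 \sqrt{3}}{6} \right)}}{819} + \frac{17 \log{\left(28 \right)}}{819} + \frac{184 \log{\left(3 \right)}}{2275}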